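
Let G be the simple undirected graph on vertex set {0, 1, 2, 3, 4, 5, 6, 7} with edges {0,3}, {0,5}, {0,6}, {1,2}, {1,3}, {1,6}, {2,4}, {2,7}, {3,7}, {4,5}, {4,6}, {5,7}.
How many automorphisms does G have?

G is 3-regular and bipartite on 2^3 = 8 vertices with girth 4; it is the hypercube graph Q_3. Aut(Q_3) consists of the signed permutations of the 3 coordinate axes: 3! permutations times 2^3 sign flips, so |Aut| = 2^3·3! = 48.

48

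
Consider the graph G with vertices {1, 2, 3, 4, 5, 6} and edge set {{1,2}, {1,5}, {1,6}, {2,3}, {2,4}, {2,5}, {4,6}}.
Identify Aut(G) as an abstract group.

Degrees alone do not determine every vertex (e.g. 4 and 5 both have degree 2), but their neighbour-degree multisets differ: N(4) has degrees [2, 4] while N(5) has degrees [3, 4]. Repeating this refinement separates all vertices, so the only automorphism is the identity.

1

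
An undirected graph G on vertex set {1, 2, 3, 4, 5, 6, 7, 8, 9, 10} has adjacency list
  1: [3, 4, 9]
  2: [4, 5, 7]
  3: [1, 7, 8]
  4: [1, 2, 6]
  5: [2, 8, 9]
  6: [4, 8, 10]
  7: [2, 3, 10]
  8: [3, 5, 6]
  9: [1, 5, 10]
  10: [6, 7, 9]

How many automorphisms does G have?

120

G is 3-regular on 10 vertices with no triangles and no 4-cycles (girth 5): this is the Petersen graph. It is a classical fact that the Petersen graph has automorphism group S_5 (order 120), arising from its description as the Kneser graph K(5,2).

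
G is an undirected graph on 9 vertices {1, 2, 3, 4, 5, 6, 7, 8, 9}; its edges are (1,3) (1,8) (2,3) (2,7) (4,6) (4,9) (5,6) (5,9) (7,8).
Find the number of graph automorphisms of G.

G has two connected components, {1, 2, 3, 7, 8} and {4, 5, 6, 9}; each is 2-regular, so G = C_5 ⊔ C_4. The components are non-isomorphic (different sizes), so Aut(G) = Aut(C_4) × Aut(C_5) = D_4 × D_5 of order 8·10 = 80.

80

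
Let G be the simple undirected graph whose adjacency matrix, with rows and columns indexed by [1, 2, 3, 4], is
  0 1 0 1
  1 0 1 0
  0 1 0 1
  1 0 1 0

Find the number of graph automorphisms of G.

G is 2-regular and bipartite on 2^2 = 4 vertices with girth 4; it is the hypercube graph Q_2. The symmetry group of the 2-cube is the hyperoctahedral group B_2 = Z_2 ≀ S_2, of order 2^2·2! = 8.

8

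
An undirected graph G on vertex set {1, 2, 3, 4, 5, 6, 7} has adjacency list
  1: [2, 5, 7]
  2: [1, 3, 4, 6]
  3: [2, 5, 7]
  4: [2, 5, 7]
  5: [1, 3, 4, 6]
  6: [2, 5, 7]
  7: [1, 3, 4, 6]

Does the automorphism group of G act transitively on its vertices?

No

Automorphisms preserve degree, but G has vertices of degree 3 and vertices of degree 4; no automorphism maps one to the other, so G is not vertex-transitive.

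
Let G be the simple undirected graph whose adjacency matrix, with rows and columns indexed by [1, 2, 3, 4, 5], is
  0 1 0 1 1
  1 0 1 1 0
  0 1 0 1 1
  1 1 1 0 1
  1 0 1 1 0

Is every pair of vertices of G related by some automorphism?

Vertex 4 is the only vertex of degree 4, so every automorphism fixes it; G is not vertex-transitive.

No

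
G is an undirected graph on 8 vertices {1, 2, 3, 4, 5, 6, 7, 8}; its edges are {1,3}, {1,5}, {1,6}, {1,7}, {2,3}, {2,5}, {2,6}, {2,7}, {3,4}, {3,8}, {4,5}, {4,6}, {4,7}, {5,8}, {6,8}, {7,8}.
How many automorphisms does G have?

G is 4-regular and bipartite with parts {3, 5, 6, 7} and {1, 2, 4, 8} (each part is independent and every cross-pair is an edge), so G = K_{4,4}. Each part can be permuted independently (S_4 × S_4) and the two equal-size parts can also be swapped, giving (S_4 × S_4) ⋊ Z_2 of order 2·(4!)² = 1152.

1152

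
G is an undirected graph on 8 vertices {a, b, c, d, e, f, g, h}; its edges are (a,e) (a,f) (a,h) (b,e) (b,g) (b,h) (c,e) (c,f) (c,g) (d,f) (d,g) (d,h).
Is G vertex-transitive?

G is 3-regular and bipartite on 2^3 = 8 vertices with girth 4; it is the hypercube graph Q_3. Aut(Q_3) consists of the signed permutations of the 3 coordinate axes: 3! permutations times 2^3 sign flips, so |Aut| = 2^3·3! = 48. This group acts transitively on the 8 vertices.

Yes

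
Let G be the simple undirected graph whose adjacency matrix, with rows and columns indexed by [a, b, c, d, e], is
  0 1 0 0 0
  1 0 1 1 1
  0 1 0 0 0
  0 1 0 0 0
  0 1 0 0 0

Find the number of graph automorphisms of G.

Vertex b has degree 4 and every other vertex has degree 1, so G is the star K_{1,4} with centre b. The 4 leaves are pairwise interchangeable while the centre is fixed, giving Aut(G) = S_4.

24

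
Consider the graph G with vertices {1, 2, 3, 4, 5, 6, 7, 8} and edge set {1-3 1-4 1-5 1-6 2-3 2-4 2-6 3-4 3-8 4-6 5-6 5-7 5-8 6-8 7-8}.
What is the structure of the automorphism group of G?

{e}

The degree sequence is [4, 3, 4, 4, 4, 5, 2, 4]. Checking the degree-preserving permutations of the vertex set shows that none except the identity preserves every edge, so Aut(G) is trivial.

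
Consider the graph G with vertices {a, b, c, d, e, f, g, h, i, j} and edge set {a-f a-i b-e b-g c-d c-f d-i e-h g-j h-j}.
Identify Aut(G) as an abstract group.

G has two connected components, {a, c, d, f, i} and {b, e, g, h, j}; each is 2-regular, so G = C_5 ⊔ C_5. With two isomorphic components, Aut(G) = Aut(C_5) ≀ S_2 = (D_5 × D_5) ⋊ Z_2: permute each cycle by D_5, then optionally swap the two cycles. Order 2·(2·5)² = 200.

D_5 ≀ Z_2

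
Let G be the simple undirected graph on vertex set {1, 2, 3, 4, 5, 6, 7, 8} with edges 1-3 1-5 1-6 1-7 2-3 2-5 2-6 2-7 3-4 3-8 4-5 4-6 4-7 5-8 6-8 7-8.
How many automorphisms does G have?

G is 4-regular and bipartite with parts {1, 2, 4, 8} and {3, 5, 6, 7} (each part is independent and every cross-pair is an edge), so G = K_{4,4}. Each part can be permuted independently (S_4 × S_4) and the two equal-size parts can also be swapped, giving (S_4 × S_4) ⋊ Z_2 of order 2·(4!)² = 1152.

1152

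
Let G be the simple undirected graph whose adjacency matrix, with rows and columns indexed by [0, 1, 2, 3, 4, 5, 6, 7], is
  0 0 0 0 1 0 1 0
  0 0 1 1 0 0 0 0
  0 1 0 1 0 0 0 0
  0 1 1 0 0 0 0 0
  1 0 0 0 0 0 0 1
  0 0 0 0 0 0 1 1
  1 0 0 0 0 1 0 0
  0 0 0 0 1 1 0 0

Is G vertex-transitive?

G has two connected components, {0, 4, 5, 6, 7} and {1, 2, 3}; each is 2-regular, so G = C_5 ⊔ C_3. The orbit of 0 under Aut(G) is {0, 4, 5, 6, 7}, which does not contain 1, so G is not vertex-transitive.

No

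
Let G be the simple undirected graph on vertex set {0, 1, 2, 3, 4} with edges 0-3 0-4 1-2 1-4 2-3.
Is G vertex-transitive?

Every vertex has degree 2 and the graph is connected, so G is the 5-cycle C_5. The automorphisms of the 5-cycle are exactly the symmetries of a regular 5-gon: the dihedral group D_5, |D_5| = 10. This group acts transitively on the 5 vertices.

Yes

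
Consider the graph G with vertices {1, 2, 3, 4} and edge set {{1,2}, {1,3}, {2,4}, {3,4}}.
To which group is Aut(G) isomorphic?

the dihedral group of order 8

Every vertex has degree 2 and the graph is connected, so G is the 4-cycle C_4. The automorphisms of the 4-cycle are exactly the symmetries of a regular 4-gon: the dihedral group D_4, |D_4| = 8.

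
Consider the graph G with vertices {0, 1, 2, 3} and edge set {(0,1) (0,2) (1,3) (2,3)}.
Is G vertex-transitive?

Yes

G is 2-regular and bipartite on 2^2 = 4 vertices with girth 4; it is the hypercube graph Q_2. Aut(Q_2) consists of the signed permutations of the 2 coordinate axes: 2! permutations times 2^2 sign flips, so |Aut| = 2^2·2! = 8. This group acts transitively on the 4 vertices.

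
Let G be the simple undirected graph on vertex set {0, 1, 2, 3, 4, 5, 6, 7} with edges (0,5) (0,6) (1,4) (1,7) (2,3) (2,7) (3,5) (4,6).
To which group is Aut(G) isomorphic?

the dihedral group of order 16

Every vertex has degree 2 and the graph is connected, so G is the 8-cycle C_8. The automorphisms of the 8-cycle are exactly the symmetries of a regular 8-gon: the dihedral group D_8, |D_8| = 16.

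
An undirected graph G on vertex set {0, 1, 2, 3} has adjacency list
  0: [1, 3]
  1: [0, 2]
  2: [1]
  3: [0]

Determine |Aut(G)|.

The degree sequence is [2, 2, 1, 1]; the two degree-1 vertices 2 and 3 are the ends of a path, so G = P_4. A path has exactly one nontrivial symmetry — reversal — giving Aut(G) of order 2.

2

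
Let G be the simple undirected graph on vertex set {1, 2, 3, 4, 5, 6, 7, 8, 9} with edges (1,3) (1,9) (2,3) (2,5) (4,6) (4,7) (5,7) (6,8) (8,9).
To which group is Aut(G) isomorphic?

G is 2-regular and connected on 9 vertices, i.e. the cycle C_9. C_9 has 9 rotations and 9 reflections, so Aut(C_9) ≅ D_9 of order 18.

D_9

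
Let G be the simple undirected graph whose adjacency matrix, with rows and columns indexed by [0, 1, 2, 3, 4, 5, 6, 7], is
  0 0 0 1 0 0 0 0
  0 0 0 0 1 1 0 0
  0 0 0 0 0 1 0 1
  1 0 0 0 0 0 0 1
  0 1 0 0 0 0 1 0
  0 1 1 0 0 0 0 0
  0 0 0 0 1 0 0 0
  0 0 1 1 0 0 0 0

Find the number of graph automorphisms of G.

The degree sequence is [1, 2, 2, 2, 2, 2, 1, 2]; the two degree-1 vertices 0 and 6 are the ends of a path, so G = P_8. The only nontrivial automorphism of a path is the end-to-end reflection, so Aut(G) ≅ Z_2.

2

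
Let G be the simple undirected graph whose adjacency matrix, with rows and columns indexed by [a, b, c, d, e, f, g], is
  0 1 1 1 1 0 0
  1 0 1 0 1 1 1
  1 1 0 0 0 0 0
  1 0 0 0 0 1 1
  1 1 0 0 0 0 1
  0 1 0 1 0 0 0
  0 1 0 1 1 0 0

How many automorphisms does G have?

1

Degrees alone do not determine every vertex (e.g. c and f both have degree 2), but their neighbour-degree multisets differ: N(c) has degrees [4, 5] while N(f) has degrees [3, 5]. Repeating this refinement separates all vertices, so the only automorphism is the identity.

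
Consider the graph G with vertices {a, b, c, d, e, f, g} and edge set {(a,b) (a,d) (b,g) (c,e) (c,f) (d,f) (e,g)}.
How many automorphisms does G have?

Every vertex has degree 2 and the graph is connected, so G is the 7-cycle C_7. The automorphisms of the 7-cycle are exactly the symmetries of a regular 7-gon: the dihedral group D_7, |D_7| = 14.

14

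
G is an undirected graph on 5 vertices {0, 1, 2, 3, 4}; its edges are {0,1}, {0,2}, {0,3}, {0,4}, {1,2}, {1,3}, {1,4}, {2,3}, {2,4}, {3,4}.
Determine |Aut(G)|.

All 5 vertices are pairwise adjacent: G = K_5. Any permutation of the 5 vertices preserves K_5, so Aut(K_5) = S_5 of order 5! = 120.

120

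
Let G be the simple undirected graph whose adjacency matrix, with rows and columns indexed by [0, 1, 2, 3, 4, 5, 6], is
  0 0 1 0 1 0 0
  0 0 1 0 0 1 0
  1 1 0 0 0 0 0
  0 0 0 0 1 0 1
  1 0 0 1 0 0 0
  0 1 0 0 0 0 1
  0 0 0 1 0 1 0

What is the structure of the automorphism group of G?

the dihedral group of order 14

Every vertex has degree 2 and the graph is connected, so G is the 7-cycle C_7. C_7 has 7 rotations and 7 reflections, so Aut(C_7) ≅ D_7 of order 14.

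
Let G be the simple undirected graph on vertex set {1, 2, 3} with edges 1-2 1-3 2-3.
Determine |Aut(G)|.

6

All 3 vertices are pairwise adjacent: G = K_3. Any permutation of the 3 vertices preserves K_3, so Aut(K_3) = S_3 of order 3! = 6.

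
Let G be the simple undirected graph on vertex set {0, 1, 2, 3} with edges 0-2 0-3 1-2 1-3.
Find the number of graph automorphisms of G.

8

G is 2-regular and bipartite with parts {0, 1} and {2, 3} (each part is independent and every cross-pair is an edge), so G = K_{2,2}. Each part can be permuted independently (S_2 × S_2) and the two equal-size parts can also be swapped, giving (S_2 × S_2) ⋊ Z_2 of order 2·(2!)² = 8.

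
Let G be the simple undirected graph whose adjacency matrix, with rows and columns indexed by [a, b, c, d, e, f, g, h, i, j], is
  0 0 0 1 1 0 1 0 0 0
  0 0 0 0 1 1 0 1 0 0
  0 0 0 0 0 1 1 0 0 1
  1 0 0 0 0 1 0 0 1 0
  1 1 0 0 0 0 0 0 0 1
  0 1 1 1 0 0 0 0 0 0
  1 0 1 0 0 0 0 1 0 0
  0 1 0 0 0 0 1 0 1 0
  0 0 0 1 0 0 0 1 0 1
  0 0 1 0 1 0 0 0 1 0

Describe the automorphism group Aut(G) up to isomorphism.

G is 3-regular on 10 vertices with no triangles and no 4-cycles (girth 5): this is the Petersen graph. Viewing the Petersen graph as the Kneser graph K(5,2) — vertices are 2-subsets of {1,…,5}, edges join disjoint pairs — its automorphisms are exactly the permutations of the 5-element set, so Aut ≅ S_5 of order 120.

the symmetric group S_5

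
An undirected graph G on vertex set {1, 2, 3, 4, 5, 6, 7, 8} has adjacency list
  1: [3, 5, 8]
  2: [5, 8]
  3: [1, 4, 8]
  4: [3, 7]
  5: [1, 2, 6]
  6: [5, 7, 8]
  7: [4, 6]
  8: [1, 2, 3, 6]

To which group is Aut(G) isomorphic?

The degree sequence is [3, 2, 3, 2, 3, 3, 2, 4]. Checking the degree-preserving permutations of the vertex set shows that none except the identity preserves every edge, so Aut(G) is trivial.

1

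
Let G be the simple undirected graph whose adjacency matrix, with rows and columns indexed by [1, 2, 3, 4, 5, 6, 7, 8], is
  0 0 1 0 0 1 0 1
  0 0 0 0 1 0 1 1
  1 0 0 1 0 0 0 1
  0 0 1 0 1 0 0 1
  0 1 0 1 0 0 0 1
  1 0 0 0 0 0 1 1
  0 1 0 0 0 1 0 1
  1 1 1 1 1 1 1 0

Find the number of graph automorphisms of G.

14

Vertex 8 is the unique vertex of degree 7; the remaining 7 vertices each have degree 3 and induce a cycle, so G is the wheel on 8 vertices with hub 8. Every automorphism fixes the hub and acts on the rim 7-cycle, so Aut(G) ≅ Aut(C_7) = D_7 of order 14.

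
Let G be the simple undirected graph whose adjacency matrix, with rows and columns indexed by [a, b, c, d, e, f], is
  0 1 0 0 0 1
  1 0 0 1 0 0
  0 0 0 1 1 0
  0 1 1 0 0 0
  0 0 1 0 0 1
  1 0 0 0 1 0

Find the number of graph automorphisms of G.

Every vertex has degree 2 and the graph is connected, so G is the 6-cycle C_6. The automorphisms of the 6-cycle are exactly the symmetries of a regular 6-gon: the dihedral group D_6, |D_6| = 12.

12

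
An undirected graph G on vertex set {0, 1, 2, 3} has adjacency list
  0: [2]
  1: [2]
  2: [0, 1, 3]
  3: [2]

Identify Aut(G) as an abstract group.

Vertex 2 has degree 3 and every other vertex has degree 1, so G is the star K_{1,3} with centre 2. Any automorphism fixes the centre and permutes the 3 leaves freely, so Aut(G) ≅ S_3 of order 3! = 6.

S_3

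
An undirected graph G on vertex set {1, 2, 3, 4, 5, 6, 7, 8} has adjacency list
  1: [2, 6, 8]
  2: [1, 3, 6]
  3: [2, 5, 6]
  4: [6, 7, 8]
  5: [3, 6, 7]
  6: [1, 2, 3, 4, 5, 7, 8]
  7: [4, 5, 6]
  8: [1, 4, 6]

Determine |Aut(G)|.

Vertex 6 is the unique vertex of degree 7; the remaining 7 vertices each have degree 3 and induce a cycle, so G is the wheel on 8 vertices with hub 6. With the hub fixed, the remaining symmetry is that of the rim cycle C_7, giving the dihedral group D_7.

14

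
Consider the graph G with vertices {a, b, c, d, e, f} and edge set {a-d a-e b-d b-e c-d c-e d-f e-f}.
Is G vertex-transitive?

No

Automorphisms preserve degree, but G has vertices of degree 2 and vertices of degree 4; no automorphism maps one to the other, so G is not vertex-transitive.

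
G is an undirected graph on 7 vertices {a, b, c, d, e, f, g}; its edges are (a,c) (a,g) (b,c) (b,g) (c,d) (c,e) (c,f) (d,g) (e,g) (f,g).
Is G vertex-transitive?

No

Automorphisms preserve degree, but G has vertices of degree 2 and vertices of degree 5; no automorphism maps one to the other, so G is not vertex-transitive.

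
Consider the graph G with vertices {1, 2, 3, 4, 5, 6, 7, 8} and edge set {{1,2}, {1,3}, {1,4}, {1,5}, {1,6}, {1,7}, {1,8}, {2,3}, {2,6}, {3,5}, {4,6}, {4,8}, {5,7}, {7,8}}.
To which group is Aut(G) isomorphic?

D_7

Vertex 1 is the unique vertex of degree 7; the remaining 7 vertices each have degree 3 and induce a cycle, so G is the wheel on 8 vertices with hub 1. Every automorphism fixes the hub and acts on the rim 7-cycle, so Aut(G) ≅ Aut(C_7) = D_7 of order 14.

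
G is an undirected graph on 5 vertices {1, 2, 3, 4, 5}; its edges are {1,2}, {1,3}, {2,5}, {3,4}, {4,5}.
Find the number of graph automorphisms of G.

G is 2-regular and connected on 5 vertices, i.e. the cycle C_5. C_5 has 5 rotations and 5 reflections, so Aut(C_5) ≅ D_5 of order 10.

10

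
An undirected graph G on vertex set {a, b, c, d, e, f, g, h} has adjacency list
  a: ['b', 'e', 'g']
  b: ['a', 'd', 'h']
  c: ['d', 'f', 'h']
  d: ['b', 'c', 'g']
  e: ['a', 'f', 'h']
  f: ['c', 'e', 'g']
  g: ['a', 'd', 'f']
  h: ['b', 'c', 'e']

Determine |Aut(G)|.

48

G is 3-regular and bipartite on 2^3 = 8 vertices with girth 4; it is the hypercube graph Q_3. Aut(Q_3) consists of the signed permutations of the 3 coordinate axes: 3! permutations times 2^3 sign flips, so |Aut| = 2^3·3! = 48.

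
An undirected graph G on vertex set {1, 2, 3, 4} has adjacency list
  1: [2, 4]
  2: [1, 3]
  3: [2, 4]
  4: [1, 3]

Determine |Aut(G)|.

G is 2-regular and bipartite with parts {1, 3} and {2, 4} (each part is independent and every cross-pair is an edge), so G = K_{2,2}. Aut(K_{2,2}) is the wreath product S_2 ≀ Z_2: permute within each part, then optionally swap the parts; |Aut| = 2·(2!)² = 8.

8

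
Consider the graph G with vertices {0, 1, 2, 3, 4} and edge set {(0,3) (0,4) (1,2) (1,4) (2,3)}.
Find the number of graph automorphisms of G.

Every vertex has degree 2 and the graph is connected, so G is the 5-cycle C_5. C_5 has 5 rotations and 5 reflections, so Aut(C_5) ≅ D_5 of order 10.

10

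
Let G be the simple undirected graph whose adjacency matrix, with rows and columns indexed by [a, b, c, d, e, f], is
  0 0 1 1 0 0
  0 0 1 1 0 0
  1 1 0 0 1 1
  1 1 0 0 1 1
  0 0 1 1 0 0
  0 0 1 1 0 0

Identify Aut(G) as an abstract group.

The vertices split by degree into {c, d} (degree 4) and {a, b, e, f} (degree 2); every edge runs between the two parts, so G is the complete bipartite graph K_{2,4}. The parts have unequal sizes, so no automorphism swaps them; each part is permuted independently, giving S_2 × S_4 of order 2!·4! = 48.

S_2 × S_4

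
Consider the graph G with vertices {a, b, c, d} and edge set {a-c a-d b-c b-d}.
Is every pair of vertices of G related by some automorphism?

G is 2-regular and bipartite on 2^2 = 4 vertices with girth 4; it is the hypercube graph Q_2. Aut(Q_2) consists of the signed permutations of the 2 coordinate axes: 2! permutations times 2^2 sign flips, so |Aut| = 2^2·2! = 8. Under this action every vertex can be carried to every other, so G is vertex-transitive.

Yes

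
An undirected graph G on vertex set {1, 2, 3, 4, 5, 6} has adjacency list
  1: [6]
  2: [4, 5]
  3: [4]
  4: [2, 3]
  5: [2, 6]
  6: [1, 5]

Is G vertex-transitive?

Automorphisms preserve degree, but G has vertices of degree 1 and vertices of degree 2; no automorphism maps one to the other, so G is not vertex-transitive.

No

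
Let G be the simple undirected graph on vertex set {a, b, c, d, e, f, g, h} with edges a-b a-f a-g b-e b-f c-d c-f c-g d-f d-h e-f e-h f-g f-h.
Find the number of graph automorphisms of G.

Vertex f is the unique vertex of degree 7; the remaining 7 vertices each have degree 3 and induce a cycle, so G is the wheel on 8 vertices with hub f. With the hub fixed, the remaining symmetry is that of the rim cycle C_7, giving the dihedral group D_7.

14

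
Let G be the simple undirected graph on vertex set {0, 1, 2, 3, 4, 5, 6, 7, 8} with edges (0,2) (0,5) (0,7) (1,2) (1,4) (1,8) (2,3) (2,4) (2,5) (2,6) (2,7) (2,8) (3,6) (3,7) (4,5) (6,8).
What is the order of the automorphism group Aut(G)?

Vertex 2 is the unique vertex of degree 8; the remaining 8 vertices each have degree 3 and induce a cycle, so G is the wheel on 9 vertices with hub 2. With the hub fixed, the remaining symmetry is that of the rim cycle C_8, giving the dihedral group D_8.

16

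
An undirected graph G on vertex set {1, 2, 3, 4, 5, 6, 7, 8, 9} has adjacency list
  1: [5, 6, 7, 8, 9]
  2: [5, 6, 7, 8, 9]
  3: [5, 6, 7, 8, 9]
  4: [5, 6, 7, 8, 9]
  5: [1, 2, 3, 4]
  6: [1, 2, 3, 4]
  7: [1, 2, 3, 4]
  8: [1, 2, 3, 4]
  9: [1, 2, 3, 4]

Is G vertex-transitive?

Automorphisms preserve degree, but G has vertices of degree 4 and vertices of degree 5; no automorphism maps one to the other, so G is not vertex-transitive.

No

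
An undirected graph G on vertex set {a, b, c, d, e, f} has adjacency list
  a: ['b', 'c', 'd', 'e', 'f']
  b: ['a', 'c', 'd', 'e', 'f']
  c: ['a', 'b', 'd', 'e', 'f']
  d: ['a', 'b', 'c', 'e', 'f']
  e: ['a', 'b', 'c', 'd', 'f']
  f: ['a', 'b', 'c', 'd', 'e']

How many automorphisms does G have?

Every vertex has degree 5, so G is the complete graph K_6. Every bijection on the vertex set is an automorphism of K_6; hence Aut(K_6) ≅ S_6, order 720.

720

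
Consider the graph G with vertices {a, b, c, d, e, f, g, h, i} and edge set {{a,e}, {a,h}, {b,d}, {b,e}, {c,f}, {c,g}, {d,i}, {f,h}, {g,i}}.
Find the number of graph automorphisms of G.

18

Every vertex has degree 2 and the graph is connected, so G is the 9-cycle C_9. The automorphisms of the 9-cycle are exactly the symmetries of a regular 9-gon: the dihedral group D_9, |D_9| = 18.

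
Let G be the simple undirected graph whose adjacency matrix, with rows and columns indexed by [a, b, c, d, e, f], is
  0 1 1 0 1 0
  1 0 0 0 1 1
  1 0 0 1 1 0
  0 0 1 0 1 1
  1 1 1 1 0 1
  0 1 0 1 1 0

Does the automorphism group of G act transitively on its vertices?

Vertex e is the only vertex of degree 5, so every automorphism fixes it; G is not vertex-transitive.

No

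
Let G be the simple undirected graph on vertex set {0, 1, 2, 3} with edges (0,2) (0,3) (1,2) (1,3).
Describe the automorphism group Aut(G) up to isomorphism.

the dihedral group of order 8

G is 2-regular and bipartite on 2^2 = 4 vertices with girth 4; it is the hypercube graph Q_2. Aut(Q_2) consists of the signed permutations of the 2 coordinate axes: 2! permutations times 2^2 sign flips, so |Aut| = 2^2·2! = 8.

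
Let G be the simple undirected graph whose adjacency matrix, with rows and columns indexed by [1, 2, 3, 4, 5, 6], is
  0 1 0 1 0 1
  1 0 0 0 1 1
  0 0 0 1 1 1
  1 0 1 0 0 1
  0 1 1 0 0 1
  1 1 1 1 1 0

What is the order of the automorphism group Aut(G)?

10

Vertex 6 is the unique vertex of degree 5; the remaining 5 vertices each have degree 3 and induce a cycle, so G is the wheel on 6 vertices with hub 6. Every automorphism fixes the hub and acts on the rim 5-cycle, so Aut(G) ≅ Aut(C_5) = D_5 of order 10.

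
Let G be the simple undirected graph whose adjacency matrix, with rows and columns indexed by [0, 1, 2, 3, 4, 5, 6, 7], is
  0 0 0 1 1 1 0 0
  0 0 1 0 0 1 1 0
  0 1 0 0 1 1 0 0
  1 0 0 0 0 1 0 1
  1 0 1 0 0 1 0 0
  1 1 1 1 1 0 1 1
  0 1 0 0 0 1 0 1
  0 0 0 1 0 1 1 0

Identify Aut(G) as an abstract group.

Vertex 5 is the unique vertex of degree 7; the remaining 7 vertices each have degree 3 and induce a cycle, so G is the wheel on 8 vertices with hub 5. With the hub fixed, the remaining symmetry is that of the rim cycle C_7, giving the dihedral group D_7.

D_7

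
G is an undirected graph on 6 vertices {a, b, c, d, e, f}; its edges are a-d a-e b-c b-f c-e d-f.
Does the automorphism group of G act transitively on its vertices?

Yes

Every vertex has degree 2 and the graph is connected, so G is the 6-cycle C_6. C_6 has 6 rotations and 6 reflections, so Aut(C_6) ≅ D_6 of order 12. This group acts transitively on the 6 vertices.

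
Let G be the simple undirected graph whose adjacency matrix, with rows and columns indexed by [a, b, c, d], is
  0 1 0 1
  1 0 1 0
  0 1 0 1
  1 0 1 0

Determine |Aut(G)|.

8

G is 2-regular and bipartite on 2^2 = 4 vertices with girth 4; it is the hypercube graph Q_2. The symmetry group of the 2-cube is the hyperoctahedral group B_2 = Z_2 ≀ S_2, of order 2^2·2! = 8.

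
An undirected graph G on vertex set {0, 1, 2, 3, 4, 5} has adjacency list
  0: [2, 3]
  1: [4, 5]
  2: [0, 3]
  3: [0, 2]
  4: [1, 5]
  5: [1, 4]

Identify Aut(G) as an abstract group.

(D_3 × D_3) ⋊ Z_2

G has two connected components, {1, 4, 5} and {0, 2, 3}; each is 2-regular, so G = C_3 ⊔ C_3. Aut of a disjoint union of two copies of C_3 is the wreath product D_3 ≀ Z_2, of order 2·6² = 72.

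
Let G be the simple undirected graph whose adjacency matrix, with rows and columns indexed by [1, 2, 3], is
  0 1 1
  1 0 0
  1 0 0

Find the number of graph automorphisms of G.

2

The degree sequence is [2, 1, 1]; the two degree-1 vertices 2 and 3 are the ends of a path, so G = P_3. The only nontrivial automorphism of a path is the end-to-end reflection, so Aut(G) ≅ Z_2.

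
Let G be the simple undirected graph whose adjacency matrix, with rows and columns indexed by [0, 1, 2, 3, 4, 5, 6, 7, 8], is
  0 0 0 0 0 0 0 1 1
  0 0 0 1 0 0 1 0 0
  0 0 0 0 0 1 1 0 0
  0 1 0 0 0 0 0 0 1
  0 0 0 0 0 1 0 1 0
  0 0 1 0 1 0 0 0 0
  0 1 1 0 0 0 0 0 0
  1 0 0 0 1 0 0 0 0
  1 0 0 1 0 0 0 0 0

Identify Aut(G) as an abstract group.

Every vertex has degree 2 and the graph is connected, so G is the 9-cycle C_9. The automorphisms of the 9-cycle are exactly the symmetries of a regular 9-gon: the dihedral group D_9, |D_9| = 18.

D_9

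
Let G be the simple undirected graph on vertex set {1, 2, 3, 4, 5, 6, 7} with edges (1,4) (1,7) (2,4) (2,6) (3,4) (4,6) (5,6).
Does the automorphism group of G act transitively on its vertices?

Vertex 4 is the only vertex of degree 4, so every automorphism fixes it; G is not vertex-transitive.

No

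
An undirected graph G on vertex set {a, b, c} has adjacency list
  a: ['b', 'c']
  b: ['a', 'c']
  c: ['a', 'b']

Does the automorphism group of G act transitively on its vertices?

Every vertex has degree 2, so G is the complete graph K_3. Any permutation of the 3 vertices preserves K_3, so Aut(K_3) = S_3 of order 3! = 6. This group acts transitively on the 3 vertices.

Yes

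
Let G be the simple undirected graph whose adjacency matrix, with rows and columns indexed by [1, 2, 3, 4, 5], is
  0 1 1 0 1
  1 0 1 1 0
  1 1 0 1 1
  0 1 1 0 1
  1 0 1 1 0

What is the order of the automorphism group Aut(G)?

8

Vertex 3 is the unique vertex of degree 4; the remaining 4 vertices each have degree 3 and induce a cycle, so G is the wheel on 5 vertices with hub 3. Every automorphism fixes the hub and acts on the rim 4-cycle, so Aut(G) ≅ Aut(C_4) = D_4 of order 8.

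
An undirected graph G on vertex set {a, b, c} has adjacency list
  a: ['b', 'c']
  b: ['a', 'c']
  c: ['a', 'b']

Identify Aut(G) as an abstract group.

Every vertex has degree 2, so G is the complete graph K_3. Any permutation of the 3 vertices preserves K_3, so Aut(K_3) = S_3 of order 3! = 6.

S_3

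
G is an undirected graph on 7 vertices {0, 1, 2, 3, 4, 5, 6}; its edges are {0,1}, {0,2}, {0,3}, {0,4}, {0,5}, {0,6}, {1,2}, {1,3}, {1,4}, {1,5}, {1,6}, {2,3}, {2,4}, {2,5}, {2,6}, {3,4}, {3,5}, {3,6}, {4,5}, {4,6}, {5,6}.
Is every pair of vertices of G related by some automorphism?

All 7 vertices are pairwise adjacent: G = K_7. Every bijection on the vertex set is an automorphism of K_7; hence Aut(K_7) ≅ S_7, order 5040. Under this action every vertex can be carried to every other, so G is vertex-transitive.

Yes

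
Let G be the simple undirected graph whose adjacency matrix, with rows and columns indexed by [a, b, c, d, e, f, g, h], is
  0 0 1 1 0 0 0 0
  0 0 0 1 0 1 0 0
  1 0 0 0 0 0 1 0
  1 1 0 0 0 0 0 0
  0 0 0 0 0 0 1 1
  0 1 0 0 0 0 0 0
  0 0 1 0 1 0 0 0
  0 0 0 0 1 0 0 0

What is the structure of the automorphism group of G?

C_2

The degree sequence is [2, 2, 2, 2, 2, 1, 2, 1]; the two degree-1 vertices f and h are the ends of a path, so G = P_8. A path has exactly one nontrivial symmetry — reversal — giving Aut(G) of order 2.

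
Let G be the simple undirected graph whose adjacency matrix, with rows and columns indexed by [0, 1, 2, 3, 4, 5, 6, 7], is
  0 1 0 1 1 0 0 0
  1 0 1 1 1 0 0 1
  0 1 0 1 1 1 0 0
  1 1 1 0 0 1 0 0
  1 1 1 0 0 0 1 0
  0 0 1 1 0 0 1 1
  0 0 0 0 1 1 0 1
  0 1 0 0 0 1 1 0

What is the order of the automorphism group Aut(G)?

Degrees alone do not determine every vertex (e.g. 0 and 6 both have degree 3), but their neighbour-degree multisets differ: N(0) has degrees [4, 4, 5] while N(6) has degrees [3, 4, 4]. Repeating this refinement separates all vertices, so the only automorphism is the identity.

1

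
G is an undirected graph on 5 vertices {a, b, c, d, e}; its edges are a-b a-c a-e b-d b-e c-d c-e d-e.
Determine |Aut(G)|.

8

Vertex e is the unique vertex of degree 4; the remaining 4 vertices each have degree 3 and induce a cycle, so G is the wheel on 5 vertices with hub e. With the hub fixed, the remaining symmetry is that of the rim cycle C_4, giving the dihedral group D_4.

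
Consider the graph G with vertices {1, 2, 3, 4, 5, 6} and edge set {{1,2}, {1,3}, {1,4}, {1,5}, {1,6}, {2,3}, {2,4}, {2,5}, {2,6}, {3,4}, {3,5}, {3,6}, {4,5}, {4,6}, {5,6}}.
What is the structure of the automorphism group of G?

S_6

All 6 vertices are pairwise adjacent: G = K_6. Any permutation of the 6 vertices preserves K_6, so Aut(K_6) = S_6 of order 6! = 720.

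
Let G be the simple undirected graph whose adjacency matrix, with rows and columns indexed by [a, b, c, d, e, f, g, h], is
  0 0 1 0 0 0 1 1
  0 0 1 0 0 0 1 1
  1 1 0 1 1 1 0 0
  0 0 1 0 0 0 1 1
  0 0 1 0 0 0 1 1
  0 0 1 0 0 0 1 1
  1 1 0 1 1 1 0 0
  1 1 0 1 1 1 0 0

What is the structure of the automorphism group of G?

The vertices split by degree into {c, g, h} (degree 5) and {a, b, d, e, f} (degree 3); every edge runs between the two parts, so G is the complete bipartite graph K_{3,5}. Automorphisms preserve the bipartition setwise (since the parts differ in size) and act as S_5 × S_3 within it; |Aut| = 720.

S_5 × S_3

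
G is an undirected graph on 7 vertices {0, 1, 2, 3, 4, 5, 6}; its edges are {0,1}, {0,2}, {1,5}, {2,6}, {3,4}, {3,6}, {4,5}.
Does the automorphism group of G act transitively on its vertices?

Every vertex has degree 2 and the graph is connected, so G is the 7-cycle C_7. The automorphisms of the 7-cycle are exactly the symmetries of a regular 7-gon: the dihedral group D_7, |D_7| = 14. Under this action every vertex can be carried to every other, so G is vertex-transitive.

Yes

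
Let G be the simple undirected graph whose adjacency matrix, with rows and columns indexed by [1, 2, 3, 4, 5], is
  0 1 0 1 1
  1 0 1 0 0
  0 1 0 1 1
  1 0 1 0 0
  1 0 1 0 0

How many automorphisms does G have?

The vertices split by degree into {1, 3} (degree 3) and {2, 4, 5} (degree 2); every edge runs between the two parts, so G is the complete bipartite graph K_{2,3}. The parts have unequal sizes, so no automorphism swaps them; each part is permuted independently, giving S_2 × S_3 of order 2!·3! = 12.

12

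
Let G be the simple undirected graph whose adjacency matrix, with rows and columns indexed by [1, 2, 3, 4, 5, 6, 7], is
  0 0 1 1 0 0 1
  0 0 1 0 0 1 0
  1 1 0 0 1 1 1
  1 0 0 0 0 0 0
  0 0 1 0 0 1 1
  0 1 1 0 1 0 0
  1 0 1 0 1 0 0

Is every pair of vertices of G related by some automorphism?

Vertex 2 is the only vertex of degree 2, so every automorphism fixes it; G is not vertex-transitive.

No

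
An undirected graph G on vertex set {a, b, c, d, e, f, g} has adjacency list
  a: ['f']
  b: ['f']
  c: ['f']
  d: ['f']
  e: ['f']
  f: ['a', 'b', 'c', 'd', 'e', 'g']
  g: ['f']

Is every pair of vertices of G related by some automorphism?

Vertex f is the only vertex of degree 6, so every automorphism fixes it; G is not vertex-transitive.

No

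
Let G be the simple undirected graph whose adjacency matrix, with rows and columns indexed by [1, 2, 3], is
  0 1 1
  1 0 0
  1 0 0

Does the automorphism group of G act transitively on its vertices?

Vertex 1 is the only vertex of degree 2, so every automorphism fixes it; G is not vertex-transitive.

No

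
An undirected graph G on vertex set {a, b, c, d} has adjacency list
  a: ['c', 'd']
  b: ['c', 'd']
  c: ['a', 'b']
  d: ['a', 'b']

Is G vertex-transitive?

Yes

G is 2-regular and connected on 4 vertices, i.e. the cycle C_4. C_4 has 4 rotations and 4 reflections, so Aut(C_4) ≅ D_4 of order 8. Under this action every vertex can be carried to every other, so G is vertex-transitive.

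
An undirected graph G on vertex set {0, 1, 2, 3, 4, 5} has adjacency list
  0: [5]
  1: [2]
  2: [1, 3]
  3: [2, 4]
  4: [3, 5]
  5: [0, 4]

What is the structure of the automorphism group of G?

The degree sequence is [1, 1, 2, 2, 2, 2]; the two degree-1 vertices 0 and 1 are the ends of a path, so G = P_6. The only nontrivial automorphism of a path is the end-to-end reflection, so Aut(G) ≅ Z_2.

Z_2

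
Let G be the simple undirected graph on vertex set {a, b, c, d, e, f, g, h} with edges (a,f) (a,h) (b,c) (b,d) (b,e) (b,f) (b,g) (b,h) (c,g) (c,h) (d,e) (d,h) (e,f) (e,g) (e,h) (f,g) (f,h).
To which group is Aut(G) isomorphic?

{e}

Degrees alone do not determine every vertex (e.g. b and h both have degree 6), but their neighbour-degree multisets differ: N(b) has degrees [3, 3, 4, 5, 5, 6] while N(h) has degrees [2, 3, 3, 5, 5, 6]. Repeating this refinement separates all vertices, so the only automorphism is the identity.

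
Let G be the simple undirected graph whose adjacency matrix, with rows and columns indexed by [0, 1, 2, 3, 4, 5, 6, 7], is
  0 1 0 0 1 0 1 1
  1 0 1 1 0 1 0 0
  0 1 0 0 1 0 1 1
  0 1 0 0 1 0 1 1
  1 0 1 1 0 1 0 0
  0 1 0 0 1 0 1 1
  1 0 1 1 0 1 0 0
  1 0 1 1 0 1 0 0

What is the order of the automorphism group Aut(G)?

G is 4-regular and bipartite with parts {0, 2, 3, 5} and {1, 4, 6, 7} (each part is independent and every cross-pair is an edge), so G = K_{4,4}. Each part can be permuted independently (S_4 × S_4) and the two equal-size parts can also be swapped, giving (S_4 × S_4) ⋊ Z_2 of order 2·(4!)² = 1152.

1152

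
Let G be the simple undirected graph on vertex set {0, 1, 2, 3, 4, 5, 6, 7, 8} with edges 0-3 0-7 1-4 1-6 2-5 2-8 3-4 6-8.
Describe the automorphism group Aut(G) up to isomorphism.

The degree sequence is [2, 2, 2, 2, 2, 1, 2, 1, 2]; the two degree-1 vertices 5 and 7 are the ends of a path, so G = P_9. The only nontrivial automorphism of a path is the end-to-end reflection, so Aut(G) ≅ Z_2.

C_2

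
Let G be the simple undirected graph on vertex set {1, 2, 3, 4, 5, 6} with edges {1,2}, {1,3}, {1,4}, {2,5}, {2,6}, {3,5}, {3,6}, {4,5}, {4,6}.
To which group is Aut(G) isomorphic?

G is 3-regular and bipartite with parts {1, 5, 6} and {2, 3, 4} (each part is independent and every cross-pair is an edge), so G = K_{3,3}. Each part can be permuted independently (S_3 × S_3) and the two equal-size parts can also be swapped, giving (S_3 × S_3) ⋊ Z_2 of order 2·(3!)² = 72.

(S_3 × S_3) ⋊ Z_2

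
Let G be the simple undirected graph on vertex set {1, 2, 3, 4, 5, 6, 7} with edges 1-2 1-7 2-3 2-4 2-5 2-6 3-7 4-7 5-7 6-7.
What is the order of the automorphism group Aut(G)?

The vertices split by degree into {2, 7} (degree 5) and {1, 3, 4, 5, 6} (degree 2); every edge runs between the two parts, so G is the complete bipartite graph K_{2,5}. Automorphisms preserve the bipartition setwise (since the parts differ in size) and act as S_5 × S_2 within it; |Aut| = 240.

240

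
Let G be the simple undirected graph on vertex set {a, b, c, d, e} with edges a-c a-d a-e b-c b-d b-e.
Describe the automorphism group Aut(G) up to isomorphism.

The vertices split by degree into {a, b} (degree 3) and {c, d, e} (degree 2); every edge runs between the two parts, so G is the complete bipartite graph K_{2,3}. Automorphisms preserve the bipartition setwise (since the parts differ in size) and act as S_3 × S_2 within it; |Aut| = 12.

S_3 × S_2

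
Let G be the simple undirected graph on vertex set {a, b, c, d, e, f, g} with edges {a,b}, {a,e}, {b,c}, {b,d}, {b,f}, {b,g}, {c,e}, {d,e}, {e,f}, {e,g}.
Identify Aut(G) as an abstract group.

S_2 × S_5

The vertices split by degree into {b, e} (degree 5) and {a, c, d, f, g} (degree 2); every edge runs between the two parts, so G is the complete bipartite graph K_{2,5}. Automorphisms preserve the bipartition setwise (since the parts differ in size) and act as S_2 × S_5 within it; |Aut| = 240.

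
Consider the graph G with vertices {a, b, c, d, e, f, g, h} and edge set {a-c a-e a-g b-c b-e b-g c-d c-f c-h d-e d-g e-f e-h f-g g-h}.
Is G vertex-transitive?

Automorphisms preserve degree, but G has vertices of degree 3 and vertices of degree 5; no automorphism maps one to the other, so G is not vertex-transitive.

No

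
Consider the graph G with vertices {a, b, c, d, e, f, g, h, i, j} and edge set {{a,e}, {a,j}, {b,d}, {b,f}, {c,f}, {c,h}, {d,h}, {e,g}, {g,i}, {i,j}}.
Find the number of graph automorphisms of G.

G has two connected components, {b, c, d, f, h} and {a, e, g, i, j}; each is 2-regular, so G = C_5 ⊔ C_5. Aut of a disjoint union of two copies of C_5 is the wreath product D_5 ≀ Z_2, of order 2·10² = 200.

200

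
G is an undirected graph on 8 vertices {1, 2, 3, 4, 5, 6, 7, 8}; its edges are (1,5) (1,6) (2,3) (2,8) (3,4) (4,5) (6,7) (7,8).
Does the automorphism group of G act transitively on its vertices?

G is 2-regular and connected on 8 vertices, i.e. the cycle C_8. The automorphisms of the 8-cycle are exactly the symmetries of a regular 8-gon: the dihedral group D_8, |D_8| = 16. This group acts transitively on the 8 vertices.

Yes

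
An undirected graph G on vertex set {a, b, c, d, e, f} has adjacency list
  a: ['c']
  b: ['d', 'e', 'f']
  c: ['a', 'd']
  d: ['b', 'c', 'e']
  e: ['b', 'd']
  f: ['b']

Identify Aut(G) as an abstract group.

Degrees alone do not determine every vertex (e.g. a and f both have degree 1), but their neighbour-degree multisets differ: N(a) has degrees [2] while N(f) has degrees [3]. Repeating this refinement separates all vertices, so the only automorphism is the identity.

{e}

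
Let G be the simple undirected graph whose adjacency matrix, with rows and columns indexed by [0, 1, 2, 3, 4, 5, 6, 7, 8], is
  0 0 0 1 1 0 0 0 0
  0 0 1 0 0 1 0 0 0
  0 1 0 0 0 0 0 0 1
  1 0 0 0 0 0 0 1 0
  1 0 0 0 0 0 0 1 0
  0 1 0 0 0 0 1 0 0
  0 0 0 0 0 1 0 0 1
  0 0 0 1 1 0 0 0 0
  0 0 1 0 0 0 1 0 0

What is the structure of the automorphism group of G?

G has two connected components, {1, 2, 5, 6, 8} and {0, 3, 4, 7}; each is 2-regular, so G = C_5 ⊔ C_4. No automorphism exchanges components of different sizes, hence Aut(G) is the direct product D_4 × D_5, order 80.

D_4 × D_5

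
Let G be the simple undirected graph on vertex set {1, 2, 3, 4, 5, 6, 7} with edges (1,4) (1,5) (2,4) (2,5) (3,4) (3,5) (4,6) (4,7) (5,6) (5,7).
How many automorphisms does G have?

The vertices split by degree into {4, 5} (degree 5) and {1, 2, 3, 6, 7} (degree 2); every edge runs between the two parts, so G is the complete bipartite graph K_{2,5}. Automorphisms preserve the bipartition setwise (since the parts differ in size) and act as S_5 × S_2 within it; |Aut| = 240.

240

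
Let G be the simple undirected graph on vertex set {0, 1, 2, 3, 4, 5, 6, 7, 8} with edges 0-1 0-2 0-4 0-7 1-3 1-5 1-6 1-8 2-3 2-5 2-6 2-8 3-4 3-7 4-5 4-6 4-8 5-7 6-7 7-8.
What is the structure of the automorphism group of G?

The vertices split by degree into {1, 2, 4, 7} (degree 5) and {0, 3, 5, 6, 8} (degree 4); every edge runs between the two parts, so G is the complete bipartite graph K_{4,5}. Automorphisms preserve the bipartition setwise (since the parts differ in size) and act as S_4 × S_5 within it; |Aut| = 2880.

S_4 × S_5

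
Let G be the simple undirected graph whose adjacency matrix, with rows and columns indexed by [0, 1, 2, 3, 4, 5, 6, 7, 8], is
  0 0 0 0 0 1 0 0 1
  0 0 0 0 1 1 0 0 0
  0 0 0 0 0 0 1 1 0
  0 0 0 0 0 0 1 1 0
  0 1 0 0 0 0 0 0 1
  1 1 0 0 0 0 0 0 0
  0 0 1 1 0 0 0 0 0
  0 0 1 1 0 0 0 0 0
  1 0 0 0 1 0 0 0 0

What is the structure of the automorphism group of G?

G has two connected components, {0, 1, 4, 5, 8} and {2, 3, 6, 7}; each is 2-regular, so G = C_5 ⊔ C_4. No automorphism exchanges components of different sizes, hence Aut(G) is the direct product D_5 × D_4, order 80.

D_5 × D_4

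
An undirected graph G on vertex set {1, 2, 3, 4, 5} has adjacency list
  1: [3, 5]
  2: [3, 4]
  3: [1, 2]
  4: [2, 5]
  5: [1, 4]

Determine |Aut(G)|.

G is 2-regular and connected on 5 vertices, i.e. the cycle C_5. C_5 has 5 rotations and 5 reflections, so Aut(C_5) ≅ D_5 of order 10.

10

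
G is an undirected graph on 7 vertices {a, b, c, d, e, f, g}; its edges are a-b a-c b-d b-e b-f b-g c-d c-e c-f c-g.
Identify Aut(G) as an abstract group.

The vertices split by degree into {b, c} (degree 5) and {a, d, e, f, g} (degree 2); every edge runs between the two parts, so G is the complete bipartite graph K_{2,5}. Automorphisms preserve the bipartition setwise (since the parts differ in size) and act as S_2 × S_5 within it; |Aut| = 240.

S_2 × S_5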